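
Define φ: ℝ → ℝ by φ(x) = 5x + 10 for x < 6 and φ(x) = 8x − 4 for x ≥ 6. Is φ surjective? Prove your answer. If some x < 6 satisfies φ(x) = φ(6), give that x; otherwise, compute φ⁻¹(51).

55/8

Both pieces are strictly increasing (slopes 5 and 8), so each is injective on its own interval.
The left piece maps (−∞, 6) onto (−∞, 40); the right piece maps [6, ∞) onto [44, ∞).
The union (−∞, 40) ∪ [44, ∞) omits the interval between 40 and 44; in particular 40 has no preimage. So φ is not surjective.
Because the two images are disjoint, no x < 6 has φ(x) = φ(6), so we compute φ⁻¹(51): 51 lies in [44, ∞), so solve 8x − 4 = 51: x = (51 + 4)/8 = 55/8.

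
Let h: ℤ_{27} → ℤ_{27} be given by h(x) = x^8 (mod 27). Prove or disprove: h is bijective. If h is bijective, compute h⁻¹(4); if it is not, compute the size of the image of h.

10

h(0) = 0^8 = 0.
h(3): Repeated squaring mod 27: 3^1 ≡ 3, 3^2 ≡ 3² = 9, 3^4 ≡ 9² = 81 ≡ 0, 3^8 ≡ 0² = 0. So 3^8 ≡ 0 (mod 27).
So h(0) = h(3) = 0 while 0 ≠ 3, therefore h is not injective, hence not bijective.
Since h is not bijective, we determine |image(h)|. Computing x^8 mod 27 for each x (by repeated squaring, reducing mod 27 at every step), the values h(0), h(1), …, h(26) are: 0, 1, 13, 0, 7, 16, 0, 4, 10, 0, 19, 22, 0, 25, 25, 0, 22, 19, 0, 10, 4, 0, 16, 7, 0, 13, 1.
The distinct values are {0, 1, 4, 7, 10, 13, 16, 19, 22, 25}; there are 10 of them.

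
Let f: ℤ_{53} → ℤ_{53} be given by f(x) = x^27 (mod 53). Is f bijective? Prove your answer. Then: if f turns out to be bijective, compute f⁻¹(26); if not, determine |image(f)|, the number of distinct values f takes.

Since 53 is prime, the nonzero elements of ℤ_{53} form a cyclic group of order 52.
As gcd(27, 52) = 1, raising to the 27th power is a bijection on this group: if u^27 ≡ v^27 then (uv^{−1})^27 = 1, and the only element of order dividing gcd(27, 52) = 1 is 1, so u = v.
With f(0) = 0 this makes f injective on all of ℤ_{53}, hence bijective (finite equal-size domain and codomain). In particular f is bijective.
Since f is bijective, we find the preimage of 26. The inverse of x ↦ x^27 on (ℤ_{53})^× is x ↦ x^27, because 27·27 = 729 = 14·52 + 1 ≡ 1 (mod 52) and x^{52} = 1 for x ≠ 0 (Fermat). So f⁻¹(26) = 26^27 mod 53.
Repeated squaring mod 53: 26^1 ≡ 26, 26^2 ≡ 26² = 676 ≡ 40, 26^4 ≡ 40² = 1600 ≡ 10, 26^8 ≡ 10² = 100 ≡ 47, 26^16 ≡ 47² = 2209 ≡ 36. Since 27 = 16 + 8 + 2 + 1, 26^27 ≡ 36·47·40·26: 36·47 = 1692 ≡ 49, then 49·40 = 1960 ≡ 52, then 52·26 = 1352 ≡ 27. So 26^27 ≡ 27 (mod 53).
Hence f⁻¹(26) = 27.

27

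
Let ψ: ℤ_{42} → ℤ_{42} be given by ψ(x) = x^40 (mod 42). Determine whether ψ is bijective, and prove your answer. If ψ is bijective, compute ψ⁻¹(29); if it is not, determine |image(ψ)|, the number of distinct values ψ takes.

16

ψ(4): Repeated squaring mod 42: 4^1 ≡ 4, 4^2 ≡ 4² = 16, 4^4 ≡ 16² = 256 ≡ 4, 4^8 ≡ 4² = 16, 4^16 ≡ 16² = 256 ≡ 4, 4^32 ≡ 4² = 16. Since 40 = 32 + 8, 4^40 ≡ 16·16: 16·16 = 256 ≡ 4. So 4^40 ≡ 4 (mod 42).
ψ(10): Repeated squaring mod 42: 10^1 ≡ 10, 10^2 ≡ 10² = 100 ≡ 16, 10^4 ≡ 16² = 256 ≡ 4, 10^8 ≡ 4² = 16, 10^16 ≡ 16² = 256 ≡ 4, 10^32 ≡ 4² = 16. Since 40 = 32 + 8, 10^40 ≡ 16·16: 16·16 = 256 ≡ 4. So 10^40 ≡ 4 (mod 42).
So ψ(4) = ψ(10) = 4 while 4 ≠ 10, hence ψ is not injective, hence not bijective.
Since ψ is not bijective, we determine |image(ψ)|. Computing x^40 mod 42 for each x (by repeated squaring, reducing mod 42 at every step), the values ψ(0), ψ(1), …, ψ(41) are: 0, 1, 16, 39, 4, 37, 36, 7, 22, 9, 4, 25, 30, 1, 28, 15, 16, 25, 18, 37, 22, 21, 22, 37, 18, 25, 16, 15, 28, 1, 30, 25, 4, 9, 22, 7, 36, 37, 4, 39, 16, 1.
The distinct values are {0, 1, 4, 7, 9, 15, 16, 18, 21, 22, 25, 28, 30, 36, 37, 39}; there are 16 of them.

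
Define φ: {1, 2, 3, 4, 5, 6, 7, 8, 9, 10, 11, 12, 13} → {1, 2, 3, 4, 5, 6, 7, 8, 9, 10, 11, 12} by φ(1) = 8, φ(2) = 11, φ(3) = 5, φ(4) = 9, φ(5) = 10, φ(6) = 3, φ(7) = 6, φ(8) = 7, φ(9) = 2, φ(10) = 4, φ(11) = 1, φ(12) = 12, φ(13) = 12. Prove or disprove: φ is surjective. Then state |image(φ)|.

Every element of the codomain has a preimage: 1 = φ(11), 2 = φ(9), 3 = φ(6), 4 = φ(10), 5 = φ(3), 6 = φ(7), 7 = φ(8), 8 = φ(1), 9 = φ(4), 10 = φ(5), 11 = φ(2), 12 = φ(12).
Hence φ is surjective.
The image of φ is {1, 2, 3, 4, 5, 6, 7, 8, 9, 10, 11, 12}, which has 12 elements.

12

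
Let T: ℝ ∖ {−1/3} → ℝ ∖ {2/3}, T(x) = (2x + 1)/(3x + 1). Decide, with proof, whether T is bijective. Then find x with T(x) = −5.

Suppose T(u) = T(v). Cross-multiplying: (2u + 1)(3v + 1) = (2v + 1)(3u + 1).
Expanding both sides and cancelling the symmetric terms leaves −1·(u − v) = 0. Since −1 ≠ 0, u = v. Hence T is injective.
For any y ≠ 2/3, solving y(3x + 1) = 2x + 1 for x gives a well-defined x ≠ −1/3. So T is surjective.
Thus T is bijective.
Solving T(x) = −5: cross-multiplying gives 2x + 1 = −5(3x + 1), which rearranges to 17x = −6, so x = −6/17.

-6/17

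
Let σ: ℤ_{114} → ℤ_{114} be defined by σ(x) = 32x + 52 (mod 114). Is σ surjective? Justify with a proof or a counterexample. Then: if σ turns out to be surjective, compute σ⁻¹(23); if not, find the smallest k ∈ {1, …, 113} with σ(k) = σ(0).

57

Since gcd(32, 114) = 2, we have 32x ≡ 0 (mod 2) for all x, so σ(x) ≡ 0 (mod 2).
But 1 ≢ 0 (mod 2), so 1 ∈ ℤ_{114} has no preimage. Thus σ is not surjective.
Since σ is not surjective, we find the least positive k with σ(k) = σ(0): this means 32k ≡ 0 (mod 114), i.e. 114 ∣ 32k. Since gcd(32, 114) = 2, dividing through by 2 this holds exactly when 57 ∣ 16k, and as gcd(16, 57) = 1, exactly when 57 ∣ k.
The smallest positive such k is 57.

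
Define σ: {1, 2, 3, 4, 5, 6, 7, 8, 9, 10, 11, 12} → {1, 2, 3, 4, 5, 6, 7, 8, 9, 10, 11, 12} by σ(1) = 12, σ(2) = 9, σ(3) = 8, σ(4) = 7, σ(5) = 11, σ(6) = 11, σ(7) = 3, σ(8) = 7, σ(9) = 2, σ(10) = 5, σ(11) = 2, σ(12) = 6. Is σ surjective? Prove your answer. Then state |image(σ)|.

No element maps to 1, so σ is not surjective.
The image of σ is {2, 3, 5, 6, 7, 8, 9, 11, 12}, which has 9 elements.

9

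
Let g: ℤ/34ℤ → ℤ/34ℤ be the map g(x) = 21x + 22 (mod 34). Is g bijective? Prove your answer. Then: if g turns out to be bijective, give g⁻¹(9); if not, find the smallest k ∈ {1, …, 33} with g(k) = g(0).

1

Suppose g(x_1) = g(x_2) in ℤ/34ℤ. Then 21x_1 + 22 ≡ 21x_2 + 22 (mod 34), thus 21(x_1 − x_2) ≡ 0 (mod 34).
Since gcd(21, 34) = 1, 21 is invertible modulo 34, therefore x_1 − x_2 ≡ 0 (mod 34), i.e. x_1 = x_2.
We now compute 21⁻¹ mod 34 explicitly. Euclid's algorithm: 34 = 1·21 + 13, 21 = 1·13 + 8, 13 = 1·8 + 5, 8 = 1·5 + 3, 5 = 1·3 + 2, 3 = 1·2 + 1; back-substituting gives 1 = 13·21 − 8·34, so 21⁻¹ ≡ 13 (mod 34).
For any y ∈ ℤ/34ℤ, x = 13(y − 22) mod 34 satisfies g(x) = 21·13(y − 22) + 22 ≡ y (since 21·13 ≡ 1 mod 34). So every y has a preimage.
So g is bijective.
Since g is bijective, we find g⁻¹(9): we need 21x ≡ 9 − 22 ≡ 21 (mod 34). Using 21⁻¹ = 13: x ≡ 13·21 = 273 = 8·34 + 1, so x = 1.
Check: g(1) = 21·1 + 22 = 43 = 1·34 + 9 ≡ 9 (mod 34).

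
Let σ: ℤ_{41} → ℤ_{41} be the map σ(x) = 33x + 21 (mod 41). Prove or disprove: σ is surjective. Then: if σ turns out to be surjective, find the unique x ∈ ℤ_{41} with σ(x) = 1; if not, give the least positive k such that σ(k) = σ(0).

23

Recall: surjectivity means every element of the codomain has a preimage under σ.
Since gcd(33, 41) = 1, 33 is invertible modulo 41. Euclid's algorithm: 41 = 1·33 + 8, 33 = 4·8 + 1; back-substituting gives 1 = 5·33 − 4·41, so 33⁻¹ ≡ 5 (mod 41).
For any y ∈ ℤ_{41}, x = 5(y − 21) mod 41 satisfies σ(x) = 33·5(y − 21) + 21 ≡ y (since 33·5 ≡ 1 mod 41). So every y has a preimage.
Therefore σ is surjective.
Since σ is surjective, we find σ⁻¹(1): we need 33x ≡ 1 − 21 ≡ 21 (mod 41). Using 33⁻¹ = 5: x ≡ 5·21 = 105 = 2·41 + 23, so x = 23.
Check: σ(23) = 33·23 + 21 = 780 = 19·41 + 1 ≡ 1 (mod 41).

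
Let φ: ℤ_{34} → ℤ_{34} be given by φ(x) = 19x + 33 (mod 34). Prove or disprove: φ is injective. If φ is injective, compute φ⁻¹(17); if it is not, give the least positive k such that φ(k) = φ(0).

If φ(x_1) = φ(x_2), then 19x_1 ≡ 19x_2 (mod 34). Because gcd(19, 34) = 1, we may cancel 19 to get x_1 ≡ x_2 (mod 34).
Hence φ is injective.
We now compute 19⁻¹ mod 34 explicitly. Euclid's algorithm: 34 = 1·19 + 15, 19 = 1·15 + 4, 15 = 3·4 + 3, 4 = 1·3 + 1; back-substituting gives 1 = 9·19 − 5·34, so 19⁻¹ ≡ 9 (mod 34).
Since φ is injective, we find φ⁻¹(17): we need 19x ≡ 17 − 33 ≡ 18 (mod 34). Using 19⁻¹ = 9: x ≡ 9·18 = 162 = 4·34 + 26, so x = 26.
Check: φ(26) = 19·26 + 33 = 527 = 15·34 + 17 ≡ 17 (mod 34).

26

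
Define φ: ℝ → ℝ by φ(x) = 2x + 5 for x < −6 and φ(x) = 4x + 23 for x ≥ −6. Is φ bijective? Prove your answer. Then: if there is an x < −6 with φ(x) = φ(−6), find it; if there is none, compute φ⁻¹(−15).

Both pieces are strictly increasing (slopes 2 and 4), so each is injective on its own interval.
The left piece maps (−∞, −6) onto (−∞, −7); the right piece maps [−6, ∞) onto [−1, ∞).
The images leave a gap (−7 has no preimage), so φ is not surjective, hence not bijective.
Because the two images are disjoint, no x < −6 has φ(x) = φ(−6), so we compute φ⁻¹(−15): −15 lies in (−∞, −7), so solve 2x + 5 = −15: x = (−15 − 5)/2 = −10.

-10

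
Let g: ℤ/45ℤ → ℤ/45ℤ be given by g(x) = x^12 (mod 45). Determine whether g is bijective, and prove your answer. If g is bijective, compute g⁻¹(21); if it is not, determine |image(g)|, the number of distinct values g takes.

4

g(1) = 1^12 = 1.
g(2): Repeated squaring mod 45: 2^1 ≡ 2, 2^2 ≡ 2² = 4, 2^4 ≡ 4² = 16, 2^8 ≡ 16² = 256 ≡ 31. Since 12 = 8 + 4, 2^12 ≡ 31·16: 31·16 = 496 ≡ 1. So 2^12 ≡ 1 (mod 45).
So g(1) = g(2) = 1 while 1 ≠ 2, thus g is not injective, hence not bijective.
Since g is not bijective, we determine |image(g)|. Computing x^12 mod 45 for each x (by repeated squaring, reducing mod 45 at every step), the values g(0), g(1), …, g(44) are: 0, 1, 1, 36, 1, 10, 36, 1, 1, 36, 10, 1, 36, 1, 1, 0, 1, 1, 36, 1, 10, 36, 1, 1, 36, 10, 1, 36, 1, 1, 0, 1, 1, 36, 1, 10, 36, 1, 1, 36, 10, 1, 36, 1, 1.
The distinct values are {0, 1, 10, 36}; there are 4 of them.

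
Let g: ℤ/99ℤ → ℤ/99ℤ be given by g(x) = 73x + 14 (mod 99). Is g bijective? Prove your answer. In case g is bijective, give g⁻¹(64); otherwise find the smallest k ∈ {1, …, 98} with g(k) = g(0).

Recall: g is injective if g(u) = g(v) implies u = v.
Suppose g(u) = g(v) in ℤ/99ℤ. Then 73u + 14 ≡ 73v + 14 (mod 99), thus 73(u − v) ≡ 0 (mod 99).
Since gcd(73, 99) = 1, 73 is invertible modulo 99, therefore u − v ≡ 0 (mod 99), i.e. u = v.
We now compute 73⁻¹ mod 99 explicitly. Euclid's algorithm: 99 = 1·73 + 26, 73 = 2·26 + 21, 26 = 1·21 + 5, 21 = 4·5 + 1; back-substituting gives 1 = 19·73 − 14·99, so 73⁻¹ ≡ 19 (mod 99).
Then y ↦ 19(y − 14) is a two-sided inverse to g, so every y ∈ ℤ/99ℤ has a preimage.
So g is bijective.
Since g is bijective, we compute g⁻¹(64): solve 73x + 14 ≡ 64 (mod 99), i.e. 73x ≡ 50 (mod 99).
Multiplying by 73⁻¹ = 19 gives x ≡ 19·50 = 950 = 9·99 + 59 ≡ 59 (mod 99).
Check: g(59) = 73·59 + 14 = 4321 = 43·99 + 64 ≡ 64 (mod 99).

59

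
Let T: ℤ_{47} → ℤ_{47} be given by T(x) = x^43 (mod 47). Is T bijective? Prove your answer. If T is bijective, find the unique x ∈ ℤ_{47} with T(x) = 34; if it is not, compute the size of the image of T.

Since 47 is prime, the nonzero elements of ℤ_{47} form a cyclic group of order 46.
As gcd(43, 46) = 1, raising to the 43rd power is a bijection on this group: if s^43 ≡ t^43 then (st^{−1})^43 = 1, and the only element of order dividing gcd(43, 46) = 1 is 1, so s = t.
With T(0) = 0 this makes T injective on all of ℤ_{47}, hence bijective (finite equal-size domain and codomain). In particular T is bijective.
Since T is bijective, we find the preimage of 34. The inverse of x ↦ x^43 on (ℤ_{47})^× is x ↦ x^15, because 43·15 = 645 = 14·46 + 1 ≡ 1 (mod 46) and x^{46} = 1 for x ≠ 0 (Fermat). So T⁻¹(34) = 34^15 mod 47.
Repeated squaring mod 47: 34^1 ≡ 34, 34^2 ≡ 34² = 1156 ≡ 28, 34^4 ≡ 28² = 784 ≡ 32, 34^8 ≡ 32² = 1024 ≡ 37. Since 15 = 8 + 4 + 2 + 1, 34^15 ≡ 37·32·28·34: 37·32 = 1184 ≡ 9, then 9·28 = 252 ≡ 17, then 17·34 = 578 ≡ 14. So 34^15 ≡ 14 (mod 47).
Hence T⁻¹(34) = 14.

14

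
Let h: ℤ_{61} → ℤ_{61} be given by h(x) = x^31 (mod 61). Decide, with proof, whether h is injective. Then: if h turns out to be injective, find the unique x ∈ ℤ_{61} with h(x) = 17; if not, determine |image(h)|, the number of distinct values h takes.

44

Since 61 is prime, the nonzero elements of ℤ_{61} form a cyclic group of order 60.
As gcd(31, 60) = 1, raising to the 31st power is a bijection on this group: if s^31 ≡ t^31 then (st^{−1})^31 = 1, and the only element of order dividing gcd(31, 60) = 1 is 1, so s = t.
With h(0) = 0 this makes h injective on all of ℤ_{61}, hence bijective (finite equal-size domain and codomain). In particular h is injective.
Since h is injective, we find the preimage of 17. The inverse of x ↦ x^31 on (ℤ_{61})^× is x ↦ x^31, because 31·31 = 961 = 16·60 + 1 ≡ 1 (mod 60) and x^{60} = 1 for x ≠ 0 (Fermat). So h⁻¹(17) = 17^31 mod 61.
Repeated squaring mod 61: 17^1 ≡ 17, 17^2 ≡ 17² = 289 ≡ 45, 17^4 ≡ 45² = 2025 ≡ 12, 17^8 ≡ 12² = 144 ≡ 22, 17^16 ≡ 22² = 484 ≡ 57. Since 31 = 16 + 8 + 4 + 2 + 1, 17^31 ≡ 57·22·12·45·17: 57·22 = 1254 ≡ 34, then 34·12 = 408 ≡ 42, then 42·45 = 1890 ≡ 60, then 60·17 = 1020 ≡ 44. So 17^31 ≡ 44 (mod 61).
Hence h⁻¹(17) = 44.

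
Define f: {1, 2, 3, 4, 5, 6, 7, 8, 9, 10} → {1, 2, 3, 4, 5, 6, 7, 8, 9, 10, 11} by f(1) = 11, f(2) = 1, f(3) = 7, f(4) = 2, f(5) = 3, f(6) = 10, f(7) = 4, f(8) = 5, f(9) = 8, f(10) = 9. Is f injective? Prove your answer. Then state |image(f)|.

The values f(1), …, f(10) are 11, 1, 7, 2, 3, 10, 4, 5, 8, 9 — all distinct.
So f(s) = f(t) only when s = t, and f is injective.
The image of f is {1, 2, 3, 4, 5, 7, 8, 9, 10, 11}, which has 10 elements.

10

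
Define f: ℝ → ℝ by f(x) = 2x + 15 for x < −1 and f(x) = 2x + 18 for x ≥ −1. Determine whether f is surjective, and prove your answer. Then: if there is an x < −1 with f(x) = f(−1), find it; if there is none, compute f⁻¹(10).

Both pieces are strictly increasing (slopes 2 and 2), so each is injective on its own interval.
The left piece maps (−∞, −1) onto (−∞, 13); the right piece maps [−1, ∞) onto [16, ∞).
The union (−∞, 13) ∪ [16, ∞) omits the interval between 13 and 16; in particular 13 has no preimage. So f is not surjective.
Because the two images are disjoint, no x < −1 has f(x) = f(−1), so we compute f⁻¹(10): 10 lies in (−∞, 13), so solve 2x + 15 = 10: x = (10 − 15)/2 = −5/2.

-5/2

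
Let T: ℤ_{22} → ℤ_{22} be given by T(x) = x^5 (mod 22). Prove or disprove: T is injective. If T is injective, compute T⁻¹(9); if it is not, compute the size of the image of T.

6

T(1) = 1^5 = 1.
T(3): Repeated squaring mod 22: 3^1 ≡ 3, 3^2 ≡ 3² = 9, 3^4 ≡ 9² = 81 ≡ 15. Since 5 = 4 + 1, 3^5 ≡ 15·3: 15·3 = 45 ≡ 1. So 3^5 ≡ 1 (mod 22).
So T(1) = T(3) = 1 while 1 ≠ 3, thus T is not injective.
Since T is not injective, we determine |image(T)|. Computing x^5 mod 22 for each x (by repeated squaring, reducing mod 22 at every step), the values T(0), T(1), …, T(21) are: 0, 1, 10, 1, 12, 1, 10, 21, 10, 1, 10, 11, 12, 21, 12, 1, 12, 21, 10, 21, 12, 21.
The distinct values are {0, 1, 10, 11, 12, 21}; there are 6 of them.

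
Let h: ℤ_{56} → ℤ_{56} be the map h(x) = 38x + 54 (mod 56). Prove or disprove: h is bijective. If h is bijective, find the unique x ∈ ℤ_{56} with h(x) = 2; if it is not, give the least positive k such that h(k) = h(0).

28

Recall that h is injective if h(u) = h(v) implies u = v.
We have gcd(38, 56) = 2 > 1. Taking u = 0 and v = 28: h(0) = 54 and h(28) = 38·28 + 54 = 1118 ≡ 54 (mod 56).
So h(0) = h(28) while 0 ≠ 28, thus h is not injective, hence not bijective.
Since h is not bijective, we find the least positive k with h(k) = h(0): this means 38k ≡ 0 (mod 56), i.e. 56 ∣ 38k. Since gcd(38, 56) = 2, dividing through by 2 this holds exactly when 28 ∣ 19k, and as gcd(19, 28) = 1, exactly when 28 ∣ k.
The smallest positive such k is 28.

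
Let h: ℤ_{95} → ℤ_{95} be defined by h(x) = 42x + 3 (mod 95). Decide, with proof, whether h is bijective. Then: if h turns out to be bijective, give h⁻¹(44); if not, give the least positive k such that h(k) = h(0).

53

Suppose h(u) = h(v) in ℤ_{95}. Then 42u + 3 ≡ 42v + 3 (mod 95), so 42(u − v) ≡ 0 (mod 95).
Since gcd(42, 95) = 1, 42 is invertible modulo 95, hence u − v ≡ 0 (mod 95), i.e. u = v.
We now compute 42⁻¹ mod 95 explicitly. Euclid's algorithm: 95 = 2·42 + 11, 42 = 3·11 + 9, 11 = 1·9 + 2, 9 = 4·2 + 1; back-substituting gives 1 = 43·42 − 19·95, so 42⁻¹ ≡ 43 (mod 95).
Then y ↦ 43(y − 3) is a two-sided inverse to h, so every y ∈ ℤ_{95} has a preimage.
Therefore h is bijective.
Since h is bijective, we compute h⁻¹(44): solve 42x + 3 ≡ 44 (mod 95), i.e. 42x ≡ 41 (mod 95).
Multiplying by 42⁻¹ = 43 gives x ≡ 43·41 = 1763 = 18·95 + 53 ≡ 53 (mod 95).
Check: h(53) = 42·53 + 3 = 2229 = 23·95 + 44 ≡ 44 (mod 95).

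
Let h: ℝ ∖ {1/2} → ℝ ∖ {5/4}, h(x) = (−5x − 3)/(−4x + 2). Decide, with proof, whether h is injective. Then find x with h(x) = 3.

9/7

Suppose h(s) = h(t). Cross-multiplying: (−5s − 3)(−4t + 2) = (−5t − 3)(−4s + 2).
Expanding both sides and cancelling the symmetric terms leaves −22·(s − t) = 0. Since −22 ≠ 0, s = t. Hence h is injective.
Solving h(x) = 3: cross-multiplying gives −5x − 3 = 3(−4x + 2), which rearranges to 7x = 9, so x = 9/7.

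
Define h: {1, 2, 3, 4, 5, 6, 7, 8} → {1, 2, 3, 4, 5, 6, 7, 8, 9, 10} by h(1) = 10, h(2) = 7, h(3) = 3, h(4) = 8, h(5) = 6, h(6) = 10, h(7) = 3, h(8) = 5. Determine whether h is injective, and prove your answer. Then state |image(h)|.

h(1) = 10 = h(6) with 1 ≠ 6, so h is not injective.
The image of h is {3, 5, 6, 7, 8, 10}, which has 6 elements.

6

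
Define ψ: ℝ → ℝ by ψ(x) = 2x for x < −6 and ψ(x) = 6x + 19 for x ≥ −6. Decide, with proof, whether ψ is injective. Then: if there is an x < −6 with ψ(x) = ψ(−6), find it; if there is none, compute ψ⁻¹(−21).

-17/2

Both pieces are strictly increasing (slopes 2 and 6), so each is injective on its own interval.
The left piece maps (−∞, −6) onto (−∞, −12); the right piece maps [−6, ∞) onto [−17, ∞).
These images overlap. In particular ψ(−6) = −17 (right piece), and solving 2x = −17 on the left piece gives x = −17/2 < −6.
So ψ(−17/2) = ψ(−6) with −17/2 ≠ −6, and ψ is not injective. This x = −17/2 is the requested value below −6.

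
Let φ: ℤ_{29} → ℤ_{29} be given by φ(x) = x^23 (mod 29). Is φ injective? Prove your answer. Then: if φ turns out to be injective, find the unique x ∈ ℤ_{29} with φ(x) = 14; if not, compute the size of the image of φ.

Since 29 is prime, the nonzero elements of ℤ_{29} form a cyclic group of order 28.
As gcd(23, 28) = 1, raising to the 23rd power is a bijection on this group: if u^23 ≡ v^23 then (uv^{−1})^23 = 1, and the only element of order dividing gcd(23, 28) = 1 is 1, so u = v.
With φ(0) = 0 this makes φ injective on all of ℤ_{29}, hence bijective (finite equal-size domain and codomain). In particular φ is injective.
Since φ is injective, we find the preimage of 14. The inverse of x ↦ x^23 on (ℤ_{29})^× is x ↦ x^11, because 23·11 = 253 = 9·28 + 1 ≡ 1 (mod 28) and x^{28} = 1 for x ≠ 0 (Fermat). So φ⁻¹(14) = 14^11 mod 29.
Repeated squaring mod 29: 14^1 ≡ 14, 14^2 ≡ 14² = 196 ≡ 22, 14^4 ≡ 22² = 484 ≡ 20, 14^8 ≡ 20² = 400 ≡ 23. Since 11 = 8 + 2 + 1, 14^11 ≡ 23·22·14: 23·22 = 506 ≡ 13, then 13·14 = 182 ≡ 8. So 14^11 ≡ 8 (mod 29).
Hence φ⁻¹(14) = 8.

8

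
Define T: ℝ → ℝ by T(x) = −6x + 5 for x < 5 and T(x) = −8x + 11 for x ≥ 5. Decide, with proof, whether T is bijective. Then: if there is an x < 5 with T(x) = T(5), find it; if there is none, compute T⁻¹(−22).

Both pieces are strictly decreasing (slopes −6 and −8), so each is injective on its own interval.
The left piece maps (−∞, 5) onto (−25, ∞); the right piece maps [5, ∞) onto (−∞, −29].
The images leave a gap (−25 has no preimage), so T is not surjective, hence not bijective.
Because the two images are disjoint, no x < 5 has T(x) = T(5), so we compute T⁻¹(−22): −22 lies in (−25, ∞), so solve −6x + 5 = −22: x = (−22 − 5)/(−6) = 9/2.

9/2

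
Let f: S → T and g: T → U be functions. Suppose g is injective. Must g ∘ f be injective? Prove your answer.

No. Take S = {0, 1}, T = U = {0, 1, 2}, f(0) = f(1) = 0, and g = identity (injective).
Then (g ∘ f)(0) = (g ∘ f)(1) = 0 with 0 ≠ 1, so g ∘ f is not injective.

not injective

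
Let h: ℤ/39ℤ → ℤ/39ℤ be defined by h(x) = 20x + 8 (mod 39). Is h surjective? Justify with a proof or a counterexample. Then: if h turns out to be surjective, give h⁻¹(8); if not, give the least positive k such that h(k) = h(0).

Since gcd(20, 39) = 1, 20 is invertible modulo 39. Euclid's algorithm: 39 = 1·20 + 19, 20 = 1·19 + 1; back-substituting gives 1 = 2·20 − 1·39, so 20⁻¹ ≡ 2 (mod 39).
Then y ↦ 2(y − 8) is a two-sided inverse to h, so every y ∈ ℤ/39ℤ has a preimage.
So h is surjective.
Since h is surjective, we find h⁻¹(8): we need 20x ≡ 8 − 8 ≡ 0 (mod 39). Using 20⁻¹ = 2: x ≡ 2·0 = 0, so x = 0.
Check: h(0) = 20·0 + 8 = 8 ≡ 8 (mod 39).

0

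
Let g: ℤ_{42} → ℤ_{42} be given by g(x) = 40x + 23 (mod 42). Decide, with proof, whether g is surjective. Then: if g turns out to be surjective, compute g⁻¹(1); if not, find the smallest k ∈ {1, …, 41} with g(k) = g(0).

Recall that surjectivity means every element of the codomain has a preimage under g.
Since gcd(40, 42) = 2, we have 40x ≡ 0 (mod 2) for all x, so g(x) ≡ 1 (mod 2).
But 0 ≢ 1 (mod 2), so 0 ∈ ℤ_{42} has no preimage. Thus g is not surjective.
Since g is not surjective, we find the least positive k with g(k) = g(0): this means 40k ≡ 0 (mod 42), i.e. 42 ∣ 40k. Since gcd(40, 42) = 2, dividing through by 2 this holds exactly when 21 ∣ 20k, and as gcd(20, 21) = 1, exactly when 21 ∣ k.
The smallest positive such k is 21.

21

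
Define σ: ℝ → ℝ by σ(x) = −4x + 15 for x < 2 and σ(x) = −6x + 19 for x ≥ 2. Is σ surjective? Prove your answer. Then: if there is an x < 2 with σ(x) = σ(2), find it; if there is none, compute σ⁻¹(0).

Both pieces are strictly decreasing (slopes −4 and −6), so each is injective on its own interval.
The left piece maps (−∞, 2) onto (7, ∞); the right piece maps [2, ∞) onto (−∞, 7].
These images together cover ℝ, so σ is surjective.
Because the two images are disjoint, no x < 2 has σ(x) = σ(2), so we compute σ⁻¹(0): 0 lies in (−∞, 7], so solve −6x + 19 = 0: x = (0 − 19)/(−6) = 19/6.

19/6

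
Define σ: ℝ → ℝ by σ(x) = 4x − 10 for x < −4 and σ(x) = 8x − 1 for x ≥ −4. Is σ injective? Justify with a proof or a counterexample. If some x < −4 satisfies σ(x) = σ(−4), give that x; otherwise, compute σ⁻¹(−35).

-23/4

Both pieces are strictly increasing (slopes 4 and 8), so each is injective on its own interval.
The left piece maps (−∞, −4) onto (−∞, −26); the right piece maps [−4, ∞) onto [−33, ∞).
These images overlap. In particular σ(−4) = −33 (right piece), and solving 4x − 10 = −33 on the left piece gives x = −23/4 < −4.
So σ(−23/4) = σ(−4) with −23/4 ≠ −4, and σ is not injective. This x = −23/4 is the requested value below −4.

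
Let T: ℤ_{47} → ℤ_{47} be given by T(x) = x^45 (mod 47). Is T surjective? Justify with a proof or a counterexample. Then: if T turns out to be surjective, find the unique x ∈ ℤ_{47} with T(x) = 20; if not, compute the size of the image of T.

Since 47 is prime, the nonzero elements of ℤ_{47} form a cyclic group of order 46.
As gcd(45, 46) = 1, raising to the 45th power is a bijection on this group: if s^45 ≡ t^45 then (st^{−1})^45 = 1, and the only element of order dividing gcd(45, 46) = 1 is 1, so s = t.
With T(0) = 0 this makes T injective on all of ℤ_{47}, hence bijective (finite equal-size domain and codomain). In particular T is surjective.
Since T is surjective, we find the preimage of 20. The inverse of x ↦ x^45 on (ℤ_{47})^× is x ↦ x^45, because 45·45 = 2025 = 44·46 + 1 ≡ 1 (mod 46) and x^{46} = 1 for x ≠ 0 (Fermat). So T⁻¹(20) = 20^45 mod 47.
Repeated squaring mod 47: 20^1 ≡ 20, 20^2 ≡ 20² = 400 ≡ 24, 20^4 ≡ 24² = 576 ≡ 12, 20^8 ≡ 12² = 144 ≡ 3, 20^16 ≡ 3² = 9, 20^32 ≡ 9² = 81 ≡ 34. Since 45 = 32 + 8 + 4 + 1, 20^45 ≡ 34·3·12·20: 34·3 = 102 ≡ 8, then 8·12 = 96 ≡ 2, then 2·20 = 40. So 20^45 ≡ 40 (mod 47).
Hence T⁻¹(20) = 40.

40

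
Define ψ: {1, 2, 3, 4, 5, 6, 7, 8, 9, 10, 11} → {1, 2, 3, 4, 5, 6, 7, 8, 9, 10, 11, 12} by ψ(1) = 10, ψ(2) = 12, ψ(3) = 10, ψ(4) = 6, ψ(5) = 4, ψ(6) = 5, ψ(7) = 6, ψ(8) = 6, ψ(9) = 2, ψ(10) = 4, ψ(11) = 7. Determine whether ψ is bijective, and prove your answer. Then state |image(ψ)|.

7

ψ(1) = 10 = ψ(3) with 1 ≠ 3, so ψ is not injective, hence not bijective.
The image of ψ is {2, 4, 5, 6, 7, 10, 12}, which has 7 elements.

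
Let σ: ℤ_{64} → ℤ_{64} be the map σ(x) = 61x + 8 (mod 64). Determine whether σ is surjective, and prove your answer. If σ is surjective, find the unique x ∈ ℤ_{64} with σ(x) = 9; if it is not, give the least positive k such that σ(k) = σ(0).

Since gcd(61, 64) = 1, 61 is invertible modulo 64. Euclid's algorithm: 64 = 1·61 + 3, 61 = 20·3 + 1; back-substituting gives 1 = 21·61 − 20·64, so 61⁻¹ ≡ 21 (mod 64).
Then y ↦ 21(y − 8) is a two-sided inverse to σ, so every y ∈ ℤ_{64} has a preimage.
Thus σ is surjective.
Since σ is surjective, we find σ⁻¹(9): we need 61x ≡ 9 − 8 ≡ 1 (mod 64). Using 61⁻¹ = 21: x ≡ 21·1 = 21, so x = 21.
Check: σ(21) = 61·21 + 8 = 1289 = 20·64 + 9 ≡ 9 (mod 64).

21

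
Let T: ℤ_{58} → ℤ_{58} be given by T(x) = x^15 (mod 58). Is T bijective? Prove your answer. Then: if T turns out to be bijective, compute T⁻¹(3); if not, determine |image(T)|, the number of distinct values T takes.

55

Computing x^15 mod 58 for each x (by repeated squaring, reducing mod 58 at every step), the values T(0), T(1), …, T(57) are: 0, 1, 56, 55, 4, 5, 6, 7, 50, 9, 48, 47, 46, 13, 44, 43, 16, 41, 40, 39, 20, 37, 22, 23, 24, 25, 32, 31, 28, 29, 30, 27, 26, 33, 34, 35, 36, 21, 38, 19, 18, 17, 42, 15, 14, 45, 12, 11, 10, 49, 8, 51, 52, 53, 54, 3, 2, 57.
Every element of ℤ_{58} appears exactly once in this list, so T is a bijection, and in particular bijective.
Since T is bijective, we read off the preimage of 3 from the same table: T(55) = 3, so T⁻¹(3) = 55.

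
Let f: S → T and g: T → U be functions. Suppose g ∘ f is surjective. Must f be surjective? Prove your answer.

No. Take S = {0}, T = {0, 1, 2}, U = {0}, f(a) = 0 for every a ∈ S, and g(b) = 0 for every b ∈ T.
Then g ∘ f is surjective onto {0}, but 2 ∈ T has no preimage under f, so f is not surjective.

not surjective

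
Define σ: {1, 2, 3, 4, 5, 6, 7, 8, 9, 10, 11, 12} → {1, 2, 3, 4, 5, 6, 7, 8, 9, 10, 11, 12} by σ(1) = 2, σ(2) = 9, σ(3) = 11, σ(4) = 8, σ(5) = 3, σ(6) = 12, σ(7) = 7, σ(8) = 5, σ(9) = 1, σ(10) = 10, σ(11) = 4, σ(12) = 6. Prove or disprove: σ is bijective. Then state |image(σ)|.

12

The values 2, 9, 11, 8, 3, 12, 7, 5, 1, 10, 4, 6 are a permutation of {1, 2, 3, 4, 5, 6, 7, 8, 9, 10, 11, 12}: each element appears exactly once.
So σ is injective and surjective, hence bijective.
The image of σ is {1, 2, 3, 4, 5, 6, 7, 8, 9, 10, 11, 12}, which has 12 elements.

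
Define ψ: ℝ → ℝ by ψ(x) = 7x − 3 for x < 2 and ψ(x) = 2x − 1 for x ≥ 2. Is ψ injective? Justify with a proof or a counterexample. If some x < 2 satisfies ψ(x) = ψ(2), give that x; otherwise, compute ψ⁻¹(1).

Both pieces are strictly increasing (slopes 7 and 2), so each is injective on its own interval.
The left piece maps (−∞, 2) onto (−∞, 11); the right piece maps [2, ∞) onto [3, ∞).
These images overlap. In particular ψ(2) = 3 (right piece), and solving 7x − 3 = 3 on the left piece gives x = 6/7 < 2.
So ψ(6/7) = ψ(2) with 6/7 ≠ 2, and ψ is not injective. This x = 6/7 is the requested value below 2.

6/7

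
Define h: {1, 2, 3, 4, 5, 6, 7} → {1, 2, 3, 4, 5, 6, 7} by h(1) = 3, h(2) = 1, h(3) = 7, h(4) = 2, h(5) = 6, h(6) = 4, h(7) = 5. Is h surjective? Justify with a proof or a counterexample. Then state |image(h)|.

Every element of the codomain has a preimage: 1 = h(2), 2 = h(4), 3 = h(1), 4 = h(6), 5 = h(7), 6 = h(5), 7 = h(3).
Therefore h is surjective.
The image of h is {1, 2, 3, 4, 5, 6, 7}, which has 7 elements.

7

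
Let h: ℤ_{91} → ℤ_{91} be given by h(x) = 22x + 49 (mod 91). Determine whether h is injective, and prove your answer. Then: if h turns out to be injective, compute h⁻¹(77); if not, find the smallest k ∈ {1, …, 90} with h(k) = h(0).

Recall: injectivity means: for all x_1, x_2 in the domain, h(x_1) = h(x_2) implies x_1 = x_2.
Suppose h(x_1) = h(x_2) in ℤ_{91}. Then 22x_1 + 49 ≡ 22x_2 + 49 (mod 91), so 22(x_1 − x_2) ≡ 0 (mod 91).
Since gcd(22, 91) = 1, 22 is invertible modulo 91, so x_1 − x_2 ≡ 0 (mod 91), i.e. x_1 = x_2.
Thus h is injective.
We now compute 22⁻¹ mod 91 explicitly. Euclid's algorithm: 91 = 4·22 + 3, 22 = 7·3 + 1; back-substituting gives 1 = 29·22 − 7·91, so 22⁻¹ ≡ 29 (mod 91).
Since h is injective, we compute h⁻¹(77): solve 22x + 49 ≡ 77 (mod 91), i.e. 22x ≡ 28 (mod 91).
Multiplying by 22⁻¹ = 29 gives x ≡ 29·28 = 812 = 8·91 + 84 ≡ 84 (mod 91).
Check: h(84) = 22·84 + 49 = 1897 = 20·91 + 77 ≡ 77 (mod 91).

84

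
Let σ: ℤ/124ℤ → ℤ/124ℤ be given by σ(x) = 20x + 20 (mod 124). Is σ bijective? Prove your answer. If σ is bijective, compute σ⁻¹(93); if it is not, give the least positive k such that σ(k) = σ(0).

31

Recall that σ is injective if σ(s) = σ(t) implies s = t.
We have gcd(20, 124) = 4 > 1. Taking s = 0 and t = 31: σ(0) = 20 and σ(31) = 20·31 + 20 = 640 ≡ 20 (mod 124).
So σ(0) = σ(31) while 0 ≠ 31, so σ is not injective, hence not bijective.
Since σ is not bijective, we find the least positive k with σ(k) = σ(0): this means 20k ≡ 0 (mod 124), i.e. 124 ∣ 20k. Since gcd(20, 124) = 4, dividing through by 4 this holds exactly when 31 ∣ 5k, and as gcd(5, 31) = 1, exactly when 31 ∣ k.
The smallest positive such k is 31.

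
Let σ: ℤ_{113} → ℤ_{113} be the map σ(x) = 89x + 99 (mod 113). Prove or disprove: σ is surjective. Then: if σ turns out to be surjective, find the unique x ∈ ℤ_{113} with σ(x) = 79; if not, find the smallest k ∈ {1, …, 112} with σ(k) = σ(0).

95

Since gcd(89, 113) = 1, 89 is invertible modulo 113. Euclid's algorithm: 113 = 1·89 + 24, 89 = 3·24 + 17, 24 = 1·17 + 7, 17 = 2·7 + 3, 7 = 2·3 + 1; back-substituting gives 1 = 80·89 − 63·113, so 89⁻¹ ≡ 80 (mod 113).
For any y ∈ ℤ_{113}, x = 80(y − 99) mod 113 satisfies σ(x) = 89·80(y − 99) + 99 ≡ y (since 89·80 ≡ 1 mod 113). So every y has a preimage.
Thus σ is surjective.
Since σ is surjective, we find σ⁻¹(79): we need 89x ≡ 79 − 99 ≡ 93 (mod 113). Using 89⁻¹ = 80: x ≡ 80·93 = 7440 = 65·113 + 95, so x = 95.
Check: σ(95) = 89·95 + 99 = 8554 = 75·113 + 79 ≡ 79 (mod 113).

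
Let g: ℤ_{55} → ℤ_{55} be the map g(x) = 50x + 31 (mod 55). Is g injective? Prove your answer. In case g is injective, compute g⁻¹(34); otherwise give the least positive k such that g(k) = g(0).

We have gcd(50, 55) = 5 > 1. Taking a = 0 and b = 11: g(0) = 31 and g(11) = 50·11 + 31 = 581 ≡ 31 (mod 55).
So g(0) = g(11) while 0 ≠ 11, therefore g is not injective.
Since g is not injective, we find the least positive k with g(k) = g(0): this means 50k ≡ 0 (mod 55), i.e. 55 ∣ 50k. Since gcd(50, 55) = 5, dividing through by 5 this holds exactly when 11 ∣ 10k, and as gcd(10, 11) = 1, exactly when 11 ∣ k.
The smallest positive such k is 11.

11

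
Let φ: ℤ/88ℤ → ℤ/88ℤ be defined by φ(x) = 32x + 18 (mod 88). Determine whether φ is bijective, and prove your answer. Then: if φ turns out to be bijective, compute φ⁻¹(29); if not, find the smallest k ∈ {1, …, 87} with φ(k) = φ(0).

11

Recall: φ is injective when φ(a) = φ(b) forces a = b.
We have gcd(32, 88) = 8 > 1. Taking a = 0 and b = 11: φ(0) = 18 and φ(11) = 32·11 + 18 = 370 ≡ 18 (mod 88).
So φ(0) = φ(11) while 0 ≠ 11, hence φ is not injective, hence not bijective.
Since φ is not bijective, we find the least positive k with φ(k) = φ(0): this means 32k ≡ 0 (mod 88), i.e. 88 ∣ 32k. Since gcd(32, 88) = 8, dividing through by 8 this holds exactly when 11 ∣ 4k, and as gcd(4, 11) = 1, exactly when 11 ∣ k.
The smallest positive such k is 11.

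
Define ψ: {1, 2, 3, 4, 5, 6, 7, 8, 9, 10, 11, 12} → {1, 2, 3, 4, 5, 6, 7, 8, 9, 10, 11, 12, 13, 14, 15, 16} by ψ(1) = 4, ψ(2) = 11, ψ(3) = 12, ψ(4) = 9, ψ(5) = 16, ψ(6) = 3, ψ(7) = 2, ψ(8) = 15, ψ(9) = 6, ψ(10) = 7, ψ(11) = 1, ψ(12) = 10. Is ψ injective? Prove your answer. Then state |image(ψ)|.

12

The values ψ(1), …, ψ(12) are 4, 11, 12, 9, 16, 3, 2, 15, 6, 7, 1, 10 — all distinct.
So ψ(a) = ψ(b) only when a = b, and ψ is injective.
The image of ψ is {1, 2, 3, 4, 6, 7, 9, 10, 11, 12, 15, 16}, which has 12 elements.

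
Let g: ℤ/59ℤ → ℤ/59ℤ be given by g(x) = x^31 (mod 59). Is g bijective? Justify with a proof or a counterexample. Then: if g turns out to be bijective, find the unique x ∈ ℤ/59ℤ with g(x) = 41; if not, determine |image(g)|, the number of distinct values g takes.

Since 59 is prime, the nonzero elements of ℤ/59ℤ form a cyclic group of order 58.
As gcd(31, 58) = 1, raising to the 31st power is a bijection on this group: if a^31 ≡ b^31 then (ab^{−1})^31 = 1, and the only element of order dividing gcd(31, 58) = 1 is 1, so a = b.
With g(0) = 0 this makes g injective on all of ℤ/59ℤ, hence bijective (finite equal-size domain and codomain). In particular g is bijective.
Since g is bijective, we find the preimage of 41. The inverse of x ↦ x^31 on (ℤ/59ℤ)^× is x ↦ x^15, because 31·15 = 465 = 8·58 + 1 ≡ 1 (mod 58) and x^{58} = 1 for x ≠ 0 (Fermat). So g⁻¹(41) = 41^15 mod 59.
Repeated squaring mod 59: 41^1 ≡ 41, 41^2 ≡ 41² = 1681 ≡ 29, 41^4 ≡ 29² = 841 ≡ 15, 41^8 ≡ 15² = 225 ≡ 48. Since 15 = 8 + 4 + 2 + 1, 41^15 ≡ 48·15·29·41: 48·15 = 720 ≡ 12, then 12·29 = 348 ≡ 53, then 53·41 = 2173 ≡ 49. So 41^15 ≡ 49 (mod 59).
Hence g⁻¹(41) = 49.

49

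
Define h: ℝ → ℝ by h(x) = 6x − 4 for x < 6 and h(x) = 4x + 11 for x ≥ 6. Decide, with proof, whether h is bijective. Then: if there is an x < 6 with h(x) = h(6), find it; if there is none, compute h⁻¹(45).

Both pieces are strictly increasing (slopes 6 and 4), so each is injective on its own interval.
The left piece maps (−∞, 6) onto (−∞, 32); the right piece maps [6, ∞) onto [35, ∞).
The images leave a gap (32 has no preimage), so h is not surjective, hence not bijective.
Because the two images are disjoint, no x < 6 has h(x) = h(6), so we compute h⁻¹(45): 45 lies in [35, ∞), so solve 4x + 11 = 45: x = (45 − 11)/4 = 17/2.

17/2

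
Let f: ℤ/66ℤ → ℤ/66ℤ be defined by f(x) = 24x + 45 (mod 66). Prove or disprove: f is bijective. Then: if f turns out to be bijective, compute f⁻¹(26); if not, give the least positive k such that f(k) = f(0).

11

Recall: f is injective when f(s) = f(t) forces s = t.
We have gcd(24, 66) = 6 > 1. Taking s = 0 and t = 11: f(0) = 45 and f(11) = 24·11 + 45 = 309 ≡ 45 (mod 66).
So f(0) = f(11) while 0 ≠ 11, therefore f is not injective, hence not bijective.
Since f is not bijective, we find the least positive k with f(k) = f(0): this means 24k ≡ 0 (mod 66), i.e. 66 ∣ 24k. Since gcd(24, 66) = 6, dividing through by 6 this holds exactly when 11 ∣ 4k, and as gcd(4, 11) = 1, exactly when 11 ∣ k.
The smallest positive such k is 11.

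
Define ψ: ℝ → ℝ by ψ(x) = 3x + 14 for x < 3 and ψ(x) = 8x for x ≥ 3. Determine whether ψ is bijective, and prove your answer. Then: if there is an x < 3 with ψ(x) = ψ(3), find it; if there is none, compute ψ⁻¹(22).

8/3

Both pieces are strictly increasing (slopes 3 and 8), so each is injective on its own interval.
The left piece maps (−∞, 3) onto (−∞, 23); the right piece maps [3, ∞) onto [24, ∞).
The images leave a gap (23 has no preimage), so ψ is not surjective, hence not bijective.
Because the two images are disjoint, no x < 3 has ψ(x) = ψ(3), so we compute ψ⁻¹(22): 22 lies in (−∞, 23), so solve 3x + 14 = 22: x = (22 − 14)/3 = 8/3.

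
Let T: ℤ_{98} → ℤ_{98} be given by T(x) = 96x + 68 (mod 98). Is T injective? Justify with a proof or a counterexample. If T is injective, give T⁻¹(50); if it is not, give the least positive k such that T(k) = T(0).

49

Recall: T is injective if T(s) = T(t) implies s = t.
We have gcd(96, 98) = 2 > 1. Taking s = 0 and t = 49: T(0) = 68 and T(49) = 96·49 + 68 = 4772 ≡ 68 (mod 98).
So T(0) = T(49) while 0 ≠ 49, hence T is not injective.
Since T is not injective, we find the least positive k with T(k) = T(0): this means 96k ≡ 0 (mod 98), i.e. 98 ∣ 96k. Since gcd(96, 98) = 2, dividing through by 2 this holds exactly when 49 ∣ 48k, and as gcd(48, 49) = 1, exactly when 49 ∣ k.
The smallest positive such k is 49.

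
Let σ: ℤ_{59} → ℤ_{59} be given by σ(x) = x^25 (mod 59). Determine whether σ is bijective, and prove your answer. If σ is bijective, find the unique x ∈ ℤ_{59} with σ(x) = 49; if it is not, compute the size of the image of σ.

Since 59 is prime, the nonzero elements of ℤ_{59} form a cyclic group of order 58.
As gcd(25, 58) = 1, raising to the 25th power is a bijection on this group: if s^25 ≡ t^25 then (st^{−1})^25 = 1, and the only element of order dividing gcd(25, 58) = 1 is 1, so s = t.
With σ(0) = 0 this makes σ injective on all of ℤ_{59}, hence bijective (finite equal-size domain and codomain). In particular σ is bijective.
Since σ is bijective, we find the preimage of 49. The inverse of x ↦ x^25 on (ℤ_{59})^× is x ↦ x^7, because 25·7 = 175 = 3·58 + 1 ≡ 1 (mod 58) and x^{58} = 1 for x ≠ 0 (Fermat). So σ⁻¹(49) = 49^7 mod 59.
Repeated squaring mod 59: 49^1 ≡ 49, 49^2 ≡ 49² = 2401 ≡ 41, 49^4 ≡ 41² = 1681 ≡ 29. Since 7 = 4 + 2 + 1, 49^7 ≡ 29·41·49: 29·41 = 1189 ≡ 9, then 9·49 = 441 ≡ 28. So 49^7 ≡ 28 (mod 59).
Hence σ⁻¹(49) = 28.

28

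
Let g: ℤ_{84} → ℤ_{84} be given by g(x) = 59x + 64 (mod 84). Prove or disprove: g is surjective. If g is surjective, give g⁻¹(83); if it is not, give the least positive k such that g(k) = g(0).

53

Since gcd(59, 84) = 1, 59 is invertible modulo 84. Euclid's algorithm: 84 = 1·59 + 25, 59 = 2·25 + 9, 25 = 2·9 + 7, 9 = 1·7 + 2, 7 = 3·2 + 1; back-substituting gives 1 = 47·59 − 33·84, so 59⁻¹ ≡ 47 (mod 84).
For any y ∈ ℤ_{84}, x = 47(y − 64) mod 84 satisfies g(x) = 59·47(y − 64) + 64 ≡ y (since 59·47 ≡ 1 mod 84). So every y has a preimage.
Thus g is surjective.
Since g is surjective, we compute g⁻¹(83): solve 59x + 64 ≡ 83 (mod 84), i.e. 59x ≡ 19 (mod 84).
Multiplying by 59⁻¹ = 47 gives x ≡ 47·19 = 893 = 10·84 + 53 ≡ 53 (mod 84).
Check: g(53) = 59·53 + 64 = 3191 = 37·84 + 83 ≡ 83 (mod 84).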